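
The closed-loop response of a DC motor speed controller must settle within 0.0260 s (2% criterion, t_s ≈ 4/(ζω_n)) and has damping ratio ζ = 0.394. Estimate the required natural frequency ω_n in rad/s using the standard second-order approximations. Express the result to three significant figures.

ω_n ≈ 390 rad/s

Rearranging t_s ≈ 4/(ζω_n) gives ω_n = 4/(ζ·t_s) = 4/(0.394 × 0.0260) = 390 rad/s.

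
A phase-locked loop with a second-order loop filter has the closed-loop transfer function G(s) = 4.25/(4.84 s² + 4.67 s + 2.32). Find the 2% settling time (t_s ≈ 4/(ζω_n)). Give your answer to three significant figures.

Dividing through by 4.84: denominator becomes s² + 0.9649 s + 0.4793.
So ω_n = √0.4793 = 0.692 rad/s and ζ = 0.9649/(2·0.692) = 0.697.
t_s ≈ 4/(ζω_n) = 8.29 s.

t_s ≈ 8.29 s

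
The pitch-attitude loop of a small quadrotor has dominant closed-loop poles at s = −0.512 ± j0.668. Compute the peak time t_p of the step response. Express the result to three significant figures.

t_p = π/ω_d with ω_d = 0.668 (the imaginary part), so t_p = 4.70 s.

t_p ≈ 4.70 s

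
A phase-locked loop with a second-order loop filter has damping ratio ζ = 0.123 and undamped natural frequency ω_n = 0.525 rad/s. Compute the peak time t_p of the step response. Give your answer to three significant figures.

t_p ≈ 6.03 s

The damped frequency is ω_d = ω_n√(1−ζ²) = 0.525·√(1−0.0151) = 0.521 rad/s.
Peak time t_p = π/ω_d = π/0.521 = 6.03 s.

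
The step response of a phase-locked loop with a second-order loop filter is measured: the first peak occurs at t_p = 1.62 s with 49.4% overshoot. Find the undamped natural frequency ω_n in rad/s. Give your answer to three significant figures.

ω_n ≈ 1.99 rad/s

The overshoot fixes ζ = −ln(OS)/√(π²+ln²(OS)) = 0.219.
t_p = π/ω_d ⇒ ω_d = 1.94 rad/s; then ω_n = ω_d/√(1−ζ²) = 1.99 rad/s.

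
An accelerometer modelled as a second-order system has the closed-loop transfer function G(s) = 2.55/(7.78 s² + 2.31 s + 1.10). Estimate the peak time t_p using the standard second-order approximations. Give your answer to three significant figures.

t_p ≈ 9.09 s

Dividing through by 7.78: denominator becomes s² + 0.2969 s + 0.1414.
So ω_n = √0.1414 = 0.376 rad/s and ζ = 0.2969/(2·0.376) = 0.395.
The damped frequency ω_d = ω_n√(1−ζ²) = 0.345 rad/s. t_p = π/ω_d = 9.09 s.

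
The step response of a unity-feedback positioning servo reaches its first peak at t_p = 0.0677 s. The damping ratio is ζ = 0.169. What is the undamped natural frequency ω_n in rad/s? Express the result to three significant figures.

ω_n ≈ 47.1 rad/s

Peak time t_p = π/ω_d, so ω_d = π/t_p = π/0.0677 = 46.4 rad/s.
ω_n = ω_d/√(1−ζ²) = 46.4/√0.971 = 47.1 rad/s.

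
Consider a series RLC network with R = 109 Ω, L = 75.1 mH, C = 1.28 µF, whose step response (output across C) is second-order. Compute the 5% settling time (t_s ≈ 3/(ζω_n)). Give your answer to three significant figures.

For a series RLC circuit (capacitor voltage as output), ω_n = 1/√(LC) = 1/√(75.1 mH · 1.28 µF) = 3230 rad/s.
ζ = (R/2)·√(C/L) = (109/2)·√(1.28 µF/75.1 mH) = 0.225.
t_s ≈ 3/(ζω_n) = 0.00413 s.

t_s ≈ 0.00413 s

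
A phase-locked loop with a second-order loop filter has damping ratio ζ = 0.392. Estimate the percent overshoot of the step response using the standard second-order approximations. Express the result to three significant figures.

%OS ≈ 26.2%

For an underdamped second-order system, %OS = 100·exp(−πζ/√(1−ζ²)).
πζ/√(1−ζ²) = π·0.392/√(1−0.154) = 1.339, so %OS = 100·e^(−1.339) = 26.2%.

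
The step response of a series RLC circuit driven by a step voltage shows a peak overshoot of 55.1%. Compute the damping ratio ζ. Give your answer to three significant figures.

ζ ≈ 0.186

From %OS = 100·exp(−πζ/√(1−ζ²)), invert to get ζ = −ln(OS)/√(π² + ln²(OS)) with OS = 0.551.
−ln 0.551 = 0.5960, so ζ = 0.5960/√(π² + 0.3552) = 0.186.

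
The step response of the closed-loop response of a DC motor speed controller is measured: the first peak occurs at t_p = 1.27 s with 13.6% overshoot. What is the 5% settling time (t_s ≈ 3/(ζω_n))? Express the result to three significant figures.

The overshoot fixes ζ = −ln(OS)/√(π²+ln²(OS)) = 0.536.
From t_p = π/ω_d, ω_d = π/1.27 = 2.47 rad/s, so ω_n = ω_d/√(1−ζ²) = 2.93 rad/s.
t_s ≈ 3/(ζω_n) = 3/(0.536·2.93) = 1.91 s.

t_s ≈ 1.91 s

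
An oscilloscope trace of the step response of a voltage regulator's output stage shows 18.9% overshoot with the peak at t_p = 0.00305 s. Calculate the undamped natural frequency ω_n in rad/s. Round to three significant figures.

From the overshoot, ζ = −ln(OS)/√(π²+ln²(OS)) = 0.469.
From t_p = π/ω_d, ω_d = π/0.00305 = 1030 rad/s, so ω_n = ω_d/√(1−ζ²) = 1170 rad/s.

ω_n ≈ 1170 rad/s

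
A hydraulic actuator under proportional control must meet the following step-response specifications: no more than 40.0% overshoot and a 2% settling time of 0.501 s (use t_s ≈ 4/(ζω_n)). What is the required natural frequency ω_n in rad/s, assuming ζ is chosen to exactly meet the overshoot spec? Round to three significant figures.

ω_n ≈ 28.5 rad/s

From %OS = 100·exp(−πζ/√(1−ζ²)), invert to get ζ = −ln(OS)/√(π² + ln²(OS)) with OS = 0.400.
−ln 0.400 = 0.9163, so ζ = 0.9163/√(π² + 0.8396) = 0.280.
Then ω_n = 4/(ζ t_s) = 4/(0.280 × 0.501) = 28.5 rad/s.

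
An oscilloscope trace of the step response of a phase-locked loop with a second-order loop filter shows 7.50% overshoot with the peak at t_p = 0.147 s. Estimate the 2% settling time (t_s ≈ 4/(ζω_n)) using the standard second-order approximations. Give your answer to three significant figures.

t_s ≈ 0.227 s

From the overshoot, ζ = −ln(OS)/√(π²+ln²(OS)) = 0.636.
From t_p = π/ω_d, ω_d = π/0.147 = 21.4 rad/s, so ω_n = ω_d/√(1−ζ²) = 27.7 rad/s.
t_s ≈ 4/(ζω_n) = 4/(0.636·27.7) = 0.227 s.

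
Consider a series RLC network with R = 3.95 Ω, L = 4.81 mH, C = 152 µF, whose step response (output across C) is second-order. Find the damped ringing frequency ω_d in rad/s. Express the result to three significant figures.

ω_d ≈ 1100 rad/s

For a series RLC circuit (capacitor voltage as output), ω_n = 1/√(LC) = 1/√(4.81 mH · 152 µF) = 1170 rad/s.
ζ = (R/2)·√(C/L) = (3.95/2)·√(152 µF/4.81 mH) = 0.351.
ω_d = 1170·√(1 − 0.351²) = 1100 rad/s.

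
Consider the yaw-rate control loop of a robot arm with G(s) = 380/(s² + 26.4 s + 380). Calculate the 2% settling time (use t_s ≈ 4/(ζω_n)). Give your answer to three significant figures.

t_s ≈ 0.303 s

Comparing the denominator to s² + 2ζω_n s + ω_n²: ω_n = √380 = 19.5 rad/s, and 2ζω_n = 26.4 so ζ = 26.4/(2·19.5) = 0.677.
t_s ≈ 4/(ζω_n) = 4/(0.677·19.5) = 0.303 s.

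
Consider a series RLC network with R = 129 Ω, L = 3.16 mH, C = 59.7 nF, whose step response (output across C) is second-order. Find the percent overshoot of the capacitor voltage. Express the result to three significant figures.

%OS ≈ 39.9%

For a series RLC circuit (capacitor voltage as output), ω_n = 1/√(LC) = 1/√(3.16 mH · 59.7 nF) = 72800 rad/s.
ζ = (R/2)·√(C/L) = (129/2)·√(59.7 nF/3.16 mH) = 0.280.
%OS = 100·exp(−πζ/√(1−ζ²)) = 39.9%.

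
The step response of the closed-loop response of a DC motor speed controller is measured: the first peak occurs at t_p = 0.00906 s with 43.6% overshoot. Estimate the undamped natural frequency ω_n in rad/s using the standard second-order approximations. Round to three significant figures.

From the overshoot, ζ = −ln(OS)/√(π²+ln²(OS)) = 0.255.
t_p = π/ω_d ⇒ ω_d = 347 rad/s; then ω_n = ω_d/√(1−ζ²) = 359 rad/s.

ω_n ≈ 359 rad/s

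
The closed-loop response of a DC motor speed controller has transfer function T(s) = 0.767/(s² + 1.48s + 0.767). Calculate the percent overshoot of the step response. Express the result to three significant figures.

ω_n = √0.767 = 0.876 rad/s; ζ = 1.48/(2·0.876) = 0.845.
%OS = 100·exp(−πζ/√(1−ζ²)) = 0.699%.

%OS ≈ 0.699%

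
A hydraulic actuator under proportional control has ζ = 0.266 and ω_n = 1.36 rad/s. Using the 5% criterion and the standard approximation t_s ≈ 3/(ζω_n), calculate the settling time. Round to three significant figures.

t_s ≈ 8.29 s

t_s ≈ 3/(ζω_n) = 3/(0.266 × 1.36) = 8.29 s.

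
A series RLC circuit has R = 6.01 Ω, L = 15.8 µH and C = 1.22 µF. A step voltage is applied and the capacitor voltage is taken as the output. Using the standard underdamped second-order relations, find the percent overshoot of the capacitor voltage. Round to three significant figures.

For a series RLC circuit (capacitor voltage as output), ω_n = 1/√(LC) = 1/√(15.8 µH · 1.22 µF) = 228000 rad/s.
ζ = (R/2)·√(C/L) = (6.01/2)·√(1.22 µF/15.8 µH) = 0.835.
%OS = 100 e^{−πζ/√(1−ζ²)} with ζ = 0.835 gives 0.850%.

%OS ≈ 0.850%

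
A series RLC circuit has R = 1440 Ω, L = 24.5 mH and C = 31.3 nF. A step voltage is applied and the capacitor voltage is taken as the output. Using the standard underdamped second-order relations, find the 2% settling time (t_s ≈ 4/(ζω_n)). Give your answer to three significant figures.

For a series RLC circuit (capacitor voltage as output), ω_n = 1/√(LC) = 1/√(24.5 mH · 31.3 nF) = 36100 rad/s.
ζ = (R/2)·√(C/L) = (1440/2)·√(31.3 nF/24.5 mH) = 0.814.
t_s ≈ 4/(ζω_n) = 0.000136 s.

t_s ≈ 0.000136 s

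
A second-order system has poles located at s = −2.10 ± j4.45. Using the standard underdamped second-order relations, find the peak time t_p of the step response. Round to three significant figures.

t_p = π/ω_d with ω_d = 4.45 (the imaginary part), so t_p = 0.706 s.

t_p ≈ 0.706 s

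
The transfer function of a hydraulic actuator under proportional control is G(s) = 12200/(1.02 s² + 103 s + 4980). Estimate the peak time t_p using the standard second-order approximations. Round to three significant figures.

t_p ≈ 0.0650 s

Dividing through by 1.02: denominator becomes s² + 101.0 s + 4882.
So ω_n = √4882 = 69.9 rad/s and ζ = 101.0/(2·69.9) = 0.723.
ω_d = ω_n√(1−ζ²) = 48.3 rad/s. t_p = π/ω_d = 0.0650 s.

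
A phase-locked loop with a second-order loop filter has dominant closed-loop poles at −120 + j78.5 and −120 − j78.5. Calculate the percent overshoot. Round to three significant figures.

The poles are at −σ ± jω_d with σ = 120 and ω_d = 78.5, so ω_n = √(σ²+ω_d²) = 143 rad/s and ζ = σ/ω_n = 0.837.
Overshoot: exp(−π·0.837/√(1−0.837²)) = 0.00821, i.e. 0.821%.

%OS ≈ 0.821%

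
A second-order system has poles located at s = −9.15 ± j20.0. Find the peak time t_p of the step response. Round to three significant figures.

t_p = π/ω_d with ω_d = 20.0 (the imaginary part), so t_p = 0.157 s.

t_p ≈ 0.157 s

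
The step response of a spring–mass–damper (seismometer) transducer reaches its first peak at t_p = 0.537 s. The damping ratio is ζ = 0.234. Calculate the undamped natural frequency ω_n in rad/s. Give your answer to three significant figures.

Peak time t_p = π/ω_d, so ω_d = π/t_p = π/0.537 = 5.85 rad/s.
ω_n = ω_d/√(1−ζ²) = 5.85/√0.945 = 6.02 rad/s.

ω_n ≈ 6.02 rad/s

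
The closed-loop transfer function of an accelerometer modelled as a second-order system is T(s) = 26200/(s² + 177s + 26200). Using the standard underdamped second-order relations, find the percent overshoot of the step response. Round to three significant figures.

Comparing the denominator to s² + 2ζω_n s + ω_n²: ω_n = √26200 = 162 rad/s, and 2ζω_n = 177 so ζ = 177/(2·162) = 0.547.
%OS = 100·exp(−πζ/√(1−ζ²)) = 12.9%.

%OS ≈ 12.9%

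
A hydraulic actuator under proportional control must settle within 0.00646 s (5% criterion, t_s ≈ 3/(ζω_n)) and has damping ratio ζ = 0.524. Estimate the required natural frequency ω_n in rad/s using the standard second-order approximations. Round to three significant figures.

Rearranging t_s ≈ 3/(ζω_n) gives ω_n = 3/(ζ·t_s) = 3/(0.524 × 0.00646) = 886 rad/s.

ω_n ≈ 886 rad/s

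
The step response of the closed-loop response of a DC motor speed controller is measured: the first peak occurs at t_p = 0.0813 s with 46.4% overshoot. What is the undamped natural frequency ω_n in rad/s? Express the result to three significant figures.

ω_n ≈ 39.8 rad/s

ζ from %OS: ζ = |ln 0.464|/√(π²+ln²0.464) = 0.237.
t_p = π/ω_d ⇒ ω_d = 38.6 rad/s; then ω_n = ω_d/√(1−ζ²) = 39.8 rad/s.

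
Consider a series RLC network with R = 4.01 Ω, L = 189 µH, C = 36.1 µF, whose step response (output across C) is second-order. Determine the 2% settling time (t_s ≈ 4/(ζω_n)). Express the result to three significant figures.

For a series RLC circuit (capacitor voltage as output), ω_n = 1/√(LC) = 1/√(189 µH · 36.1 µF) = 12100 rad/s.
ζ = (R/2)·√(C/L) = (4.01/2)·√(36.1 µF/189 µH) = 0.876.
t_s ≈ 4/(ζω_n) = 0.000377 s.

t_s ≈ 0.000377 s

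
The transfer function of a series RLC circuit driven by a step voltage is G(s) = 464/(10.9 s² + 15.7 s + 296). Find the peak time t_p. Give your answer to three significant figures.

Dividing through by 10.9: denominator becomes s² + 1.440 s + 27.16.
So ω_n = √27.16 = 5.21 rad/s and ζ = 1.440/(2·5.21) = 0.138.
ω_d = 5.21·√(1 − 0.138²) = 5.16 rad/s. t_p = π/ω_d = 0.609 s.

t_p ≈ 0.609 s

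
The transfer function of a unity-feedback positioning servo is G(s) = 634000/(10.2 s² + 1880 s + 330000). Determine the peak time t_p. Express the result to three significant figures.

t_p ≈ 0.0203 s

Dividing through by 10.2: denominator becomes s² + 184.3 s + 32350.
So ω_n = √32350 = 180 rad/s and ζ = 184.3/(2·180) = 0.512.
ω_d = ω_n√(1−ζ²) = 154 rad/s. t_p = π/ω_d = 0.0203 s.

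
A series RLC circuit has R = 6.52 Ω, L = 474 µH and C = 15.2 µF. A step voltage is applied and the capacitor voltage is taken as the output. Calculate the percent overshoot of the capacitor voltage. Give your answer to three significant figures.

For a series RLC circuit (capacitor voltage as output), ω_n = 1/√(LC) = 1/√(474 µH · 15.2 µF) = 11800 rad/s.
ζ = (R/2)·√(C/L) = (6.52/2)·√(15.2 µF/474 µH) = 0.584.
Overshoot: exp(−π·0.584/√(1−0.584²)) = 0.104, i.e. 10.4%.

%OS ≈ 10.4%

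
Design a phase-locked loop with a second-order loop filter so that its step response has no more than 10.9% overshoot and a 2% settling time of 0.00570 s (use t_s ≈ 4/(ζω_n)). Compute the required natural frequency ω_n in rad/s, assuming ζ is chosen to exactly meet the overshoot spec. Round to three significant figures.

ω_n ≈ 1220 rad/s

Inverting the overshoot relation: ζ = |ln 0.109|/√(π² + ln²0.109) = 0.576.
From t_s ≈ 4/(ζω_n): ω_n = 4/(ζ·t_s) = 4/(0.576·0.00570) = 1220 rad/s.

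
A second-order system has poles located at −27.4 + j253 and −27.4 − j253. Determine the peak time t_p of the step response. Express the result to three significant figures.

t_p = π/ω_d with ω_d = 253 (the imaginary part), so t_p = 0.0124 s.

t_p ≈ 0.0124 s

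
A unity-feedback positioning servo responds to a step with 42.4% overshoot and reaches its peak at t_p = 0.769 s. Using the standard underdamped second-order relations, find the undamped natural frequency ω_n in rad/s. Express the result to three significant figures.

ω_n ≈ 4.23 rad/s

The overshoot fixes ζ = −ln(OS)/√(π²+ln²(OS)) = 0.263.
From t_p = π/ω_d, ω_d = π/0.769 = 4.09 rad/s, so ω_n = ω_d/√(1−ζ²) = 4.23 rad/s.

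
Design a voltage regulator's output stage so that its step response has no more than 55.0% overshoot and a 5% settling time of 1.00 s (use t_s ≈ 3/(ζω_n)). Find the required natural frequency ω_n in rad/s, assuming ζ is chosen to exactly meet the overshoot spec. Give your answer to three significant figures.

From %OS = 100·exp(−πζ/√(1−ζ²)), invert to get ζ = −ln(OS)/√(π² + ln²(OS)) with OS = 0.550.
−ln 0.550 = 0.5978, so ζ = 0.5978/√(π² + 0.3574) = 0.187.
From t_s ≈ 3/(ζω_n): ω_n = 3/(ζ·t_s) = 3/(0.187·1.00) = 16.0 rad/s.

ω_n ≈ 16.0 rad/s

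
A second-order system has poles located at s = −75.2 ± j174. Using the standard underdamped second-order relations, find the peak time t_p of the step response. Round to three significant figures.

t_p ≈ 0.0181 s

t_p = π/ω_d with ω_d = 174 (the imaginary part), so t_p = 0.0181 s.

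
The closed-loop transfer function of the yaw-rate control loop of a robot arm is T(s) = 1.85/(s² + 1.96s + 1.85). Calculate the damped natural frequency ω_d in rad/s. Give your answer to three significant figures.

ω_d ≈ 0.943 rad/s

Comparing the denominator to s² + 2ζω_n s + ω_n²: ω_n = √1.85 = 1.36 rad/s, and 2ζω_n = 1.96 so ζ = 1.96/(2·1.36) = 0.721.
The damped frequency ω_d = ω_n√(1−ζ²) = 0.943 rad/s.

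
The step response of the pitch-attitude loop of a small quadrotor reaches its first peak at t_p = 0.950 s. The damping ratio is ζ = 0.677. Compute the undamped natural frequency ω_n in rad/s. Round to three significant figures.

ω_n ≈ 4.49 rad/s

Peak time t_p = π/ω_d, so ω_d = π/t_p = π/0.950 = 3.31 rad/s.
ω_n = ω_d/√(1−ζ²) = 3.31/√0.542 = 4.49 rad/s.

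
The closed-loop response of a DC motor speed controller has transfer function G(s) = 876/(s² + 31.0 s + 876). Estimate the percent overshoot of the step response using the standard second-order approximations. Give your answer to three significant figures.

ω_n = √876 = 29.6 rad/s; ζ = 31.0/(2·29.6) = 0.524.
Overshoot: exp(−π·0.524/√(1−0.524²)) = 0.145, i.e. 14.5%.

%OS ≈ 14.5%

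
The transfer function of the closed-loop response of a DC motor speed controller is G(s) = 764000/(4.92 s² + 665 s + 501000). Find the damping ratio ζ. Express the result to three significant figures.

Dividing through by 4.92: denominator becomes s² + 135.2 s + 101800.
So ω_n = √101800 = 319 rad/s and ζ = 135.2/(2·319) = 0.212.

ζ ≈ 0.212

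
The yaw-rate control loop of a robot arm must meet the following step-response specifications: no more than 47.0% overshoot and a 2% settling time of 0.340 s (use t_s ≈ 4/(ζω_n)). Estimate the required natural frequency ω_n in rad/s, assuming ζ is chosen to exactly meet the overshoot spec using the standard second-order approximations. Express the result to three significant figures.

ω_n ≈ 50.3 rad/s

Inverting the overshoot relation: ζ = |ln 0.470|/√(π² + ln²0.470) = 0.234.
From t_s ≈ 4/(ζω_n): ω_n = 4/(ζ·t_s) = 4/(0.234·0.340) = 50.3 rad/s.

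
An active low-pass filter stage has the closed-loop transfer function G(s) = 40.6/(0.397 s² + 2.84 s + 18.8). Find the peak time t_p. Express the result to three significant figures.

t_p ≈ 0.534 s

Dividing through by 0.397: denominator becomes s² + 7.154 s + 47.36.
So ω_n = √47.36 = 6.88 rad/s and ζ = 7.154/(2·6.88) = 0.520.
The damped frequency ω_d = ω_n√(1−ζ²) = 5.88 rad/s. t_p = π/ω_d = 0.534 s.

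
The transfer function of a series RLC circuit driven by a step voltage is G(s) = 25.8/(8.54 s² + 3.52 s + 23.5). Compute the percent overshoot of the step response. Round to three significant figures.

Dividing through by 8.54: denominator becomes s² + 0.4122 s + 2.752.
So ω_n = √2.752 = 1.66 rad/s and ζ = 0.4122/(2·1.66) = 0.124.
%OS = 100·exp(−πζ/√(1−ζ²)) = 67.5%.

%OS ≈ 67.5%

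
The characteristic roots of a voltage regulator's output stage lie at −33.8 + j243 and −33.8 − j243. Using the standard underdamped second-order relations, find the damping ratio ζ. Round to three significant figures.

|pole| = ω_n = √(33.8² + 243²) = 245 rad/s; ζ = cos θ = σ/ω_n = 0.138.

ζ ≈ 0.138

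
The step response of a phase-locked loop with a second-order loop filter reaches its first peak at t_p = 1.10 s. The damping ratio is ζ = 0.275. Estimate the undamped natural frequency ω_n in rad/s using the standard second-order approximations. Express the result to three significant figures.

Peak time t_p = π/ω_d, so ω_d = π/t_p = π/1.10 = 2.86 rad/s.
ω_n = ω_d/√(1−ζ²) = 2.86/√0.924 = 2.97 rad/s.

ω_n ≈ 2.97 rad/s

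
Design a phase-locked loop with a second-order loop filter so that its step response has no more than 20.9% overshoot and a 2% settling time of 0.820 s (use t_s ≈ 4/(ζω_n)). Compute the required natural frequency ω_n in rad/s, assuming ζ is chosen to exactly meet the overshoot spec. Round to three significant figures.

From %OS = 100·exp(−πζ/√(1−ζ²)), invert to get ζ = −ln(OS)/√(π² + ln²(OS)) with OS = 0.209.
−ln 0.209 = 1.565, so ζ = 1.565/√(π² + 2.451) = 0.446.
Then ω_n = 4/(ζ t_s) = 4/(0.446 × 0.820) = 10.9 rad/s.

ω_n ≈ 10.9 rad/s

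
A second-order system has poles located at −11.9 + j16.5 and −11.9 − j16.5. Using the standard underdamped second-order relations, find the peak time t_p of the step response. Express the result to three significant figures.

t_p = π/ω_d with ω_d = 16.5 (the imaginary part), so t_p = 0.190 s.

t_p ≈ 0.190 s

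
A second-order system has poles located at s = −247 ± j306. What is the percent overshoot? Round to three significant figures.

With σ = 247, ω_d = 306: ω_n = √(σ²+ω_d²) = 393 rad/s, ζ = σ/ω_n = 0.628.
%OS = 100 e^{−πζ/√(1−ζ²)} with ζ = 0.628 gives 7.92%.

%OS ≈ 7.92%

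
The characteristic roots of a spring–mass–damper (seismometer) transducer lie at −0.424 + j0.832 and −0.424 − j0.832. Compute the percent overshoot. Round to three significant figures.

%OS ≈ 20.2%

The poles are at −σ ± jω_d with σ = 0.424 and ω_d = 0.832, so ω_n = √(σ²+ω_d²) = 0.934 rad/s and ζ = σ/ω_n = 0.454.
%OS = 100 e^{−πζ/√(1−ζ²)} with ζ = 0.454 gives 20.2%.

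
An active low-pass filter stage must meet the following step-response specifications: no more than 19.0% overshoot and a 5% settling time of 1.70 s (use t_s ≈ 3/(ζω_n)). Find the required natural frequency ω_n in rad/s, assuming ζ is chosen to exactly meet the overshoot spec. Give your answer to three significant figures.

ω_n ≈ 3.78 rad/s

ζ = −ln(OS)/√(π² + (ln OS)²). With OS = 0.190, ln OS = −1.661 and ζ = 1.661/3.554 = 0.467.
From t_s ≈ 3/(ζω_n): ω_n = 3/(ζ·t_s) = 3/(0.467·1.70) = 3.78 rad/s.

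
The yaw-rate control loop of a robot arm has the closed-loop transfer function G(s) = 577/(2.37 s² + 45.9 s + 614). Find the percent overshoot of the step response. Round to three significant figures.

Dividing through by 2.37: denominator becomes s² + 19.37 s + 259.1.
So ω_n = √259.1 = 16.1 rad/s and ζ = 19.37/(2·16.1) = 0.602.
%OS = 100·exp(−πζ/√(1−ζ²)) = 9.38%.

%OS ≈ 9.38%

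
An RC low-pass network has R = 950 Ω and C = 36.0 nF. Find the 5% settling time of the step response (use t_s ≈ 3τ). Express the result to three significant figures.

τ = RC = 950 × 36.0 nF = 0.0000342 s.
t_s ≈ 3τ = 0.000103 s.

t_s ≈ 0.000103 s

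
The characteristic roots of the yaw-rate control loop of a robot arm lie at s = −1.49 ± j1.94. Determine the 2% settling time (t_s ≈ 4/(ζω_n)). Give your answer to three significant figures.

t_s ≈ 2.68 s

For poles at −σ ± jω_d, ζω_n = σ = 1.49, so t_s ≈ 4/σ = 2.68 s.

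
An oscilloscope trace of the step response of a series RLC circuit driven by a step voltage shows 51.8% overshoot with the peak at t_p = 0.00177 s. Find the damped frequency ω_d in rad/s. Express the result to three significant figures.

t_p = π/ω_d, so ω_d = π/0.00177 = 1770 rad/s.

ω_d ≈ 1770 rad/s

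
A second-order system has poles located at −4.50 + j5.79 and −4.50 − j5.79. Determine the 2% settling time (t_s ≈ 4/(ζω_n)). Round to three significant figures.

For poles at −σ ± jω_d, ζω_n = σ = 4.50, so t_s ≈ 4/σ = 0.889 s.

t_s ≈ 0.889 s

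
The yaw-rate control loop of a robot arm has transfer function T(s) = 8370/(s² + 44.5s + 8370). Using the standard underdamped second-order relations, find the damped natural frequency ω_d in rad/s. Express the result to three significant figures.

ω_n = √8370 = 91.5 rad/s; ζ = 44.5/(2·91.5) = 0.243.
ω_d = ω_n√(1−ζ²) = 88.7 rad/s.

ω_d ≈ 88.7 rad/s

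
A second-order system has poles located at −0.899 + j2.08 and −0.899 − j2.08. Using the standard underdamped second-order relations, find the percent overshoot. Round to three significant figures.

%OS ≈ 25.7%

|pole| = ω_n = √(0.899² + 2.08²) = 2.27 rad/s; ζ = cos θ = σ/ω_n = 0.397.
%OS = 100·exp(−πζ/√(1−ζ²)) = 25.7%.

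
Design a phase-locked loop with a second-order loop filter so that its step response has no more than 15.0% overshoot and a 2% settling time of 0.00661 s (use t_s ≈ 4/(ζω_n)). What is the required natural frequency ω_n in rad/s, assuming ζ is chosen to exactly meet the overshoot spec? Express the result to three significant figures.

ω_n ≈ 1170 rad/s

From %OS = 100·exp(−πζ/√(1−ζ²)), invert to get ζ = −ln(OS)/√(π² + ln²(OS)) with OS = 0.150.
−ln 0.150 = 1.897, so ζ = 1.897/√(π² + 3.599) = 0.517.
From t_s ≈ 4/(ζω_n): ω_n = 4/(ζ·t_s) = 4/(0.517·0.00661) = 1170 rad/s.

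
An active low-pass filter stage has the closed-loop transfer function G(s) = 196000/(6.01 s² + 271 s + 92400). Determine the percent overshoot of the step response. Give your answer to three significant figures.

%OS ≈ 55.9%

Dividing through by 6.01: denominator becomes s² + 45.09 s + 15370.
So ω_n = √15370 = 124 rad/s and ζ = 45.09/(2·124) = 0.182.
%OS = 100·exp(−πζ/√(1−ζ²)) = 55.9%.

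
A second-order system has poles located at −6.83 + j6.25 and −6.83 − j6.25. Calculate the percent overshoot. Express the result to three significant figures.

%OS ≈ 3.23%

With σ = 6.83, ω_d = 6.25: ω_n = √(σ²+ω_d²) = 9.26 rad/s, ζ = σ/ω_n = 0.738.
%OS = 100 e^{−πζ/√(1−ζ²)} with ζ = 0.738 gives 3.23%.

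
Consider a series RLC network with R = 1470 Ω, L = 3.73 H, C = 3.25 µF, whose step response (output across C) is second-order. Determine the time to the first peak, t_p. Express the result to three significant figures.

t_p ≈ 0.0150 s

For a series RLC circuit (capacitor voltage as output), ω_n = 1/√(LC) = 1/√(3.73 H · 3.25 µF) = 287 rad/s.
ζ = (R/2)·√(C/L) = (1470/2)·√(3.25 µF/3.73 H) = 0.686.
ω_d = 287·√(1 − 0.686²) = 209 rad/s. t_p = π/ω_d = 0.0150 s.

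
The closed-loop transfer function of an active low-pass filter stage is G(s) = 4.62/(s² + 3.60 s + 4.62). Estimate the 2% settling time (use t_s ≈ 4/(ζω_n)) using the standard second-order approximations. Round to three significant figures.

t_s ≈ 2.22 s

Comparing the denominator to s² + 2ζω_n s + ω_n²: ω_n = √4.62 = 2.15 rad/s, and 2ζω_n = 3.60 so ζ = 3.60/(2·2.15) = 0.837.
t_s ≈ 4/(ζω_n) = 4/(0.837·2.15) = 2.22 s.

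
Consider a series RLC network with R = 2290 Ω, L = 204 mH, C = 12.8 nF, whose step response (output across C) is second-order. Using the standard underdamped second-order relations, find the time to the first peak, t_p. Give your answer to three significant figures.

For a series RLC circuit (capacitor voltage as output), ω_n = 1/√(LC) = 1/√(204 mH · 12.8 nF) = 19600 rad/s.
ζ = (R/2)·√(C/L) = (2290/2)·√(12.8 nF/204 mH) = 0.287.
ω_d = ω_n√(1−ζ²) = 18700 rad/s. t_p = π/ω_d = 0.000168 s.

t_p ≈ 0.000168 s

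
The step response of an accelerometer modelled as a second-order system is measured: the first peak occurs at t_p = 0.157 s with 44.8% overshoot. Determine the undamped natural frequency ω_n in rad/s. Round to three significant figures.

ω_n ≈ 20.7 rad/s

From the overshoot, ζ = −ln(OS)/√(π²+ln²(OS)) = 0.248.
From t_p = π/ω_d, ω_d = π/0.157 = 20.0 rad/s, so ω_n = ω_d/√(1−ζ²) = 20.7 rad/s.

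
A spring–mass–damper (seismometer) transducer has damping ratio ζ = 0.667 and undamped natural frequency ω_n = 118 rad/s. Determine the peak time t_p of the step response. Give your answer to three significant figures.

t_p ≈ 0.0357 s

The damped frequency is ω_d = ω_n√(1−ζ²) = 118·√(1−0.445) = 87.9 rad/s.
Peak time t_p = π/ω_d = π/87.9 = 0.0357 s.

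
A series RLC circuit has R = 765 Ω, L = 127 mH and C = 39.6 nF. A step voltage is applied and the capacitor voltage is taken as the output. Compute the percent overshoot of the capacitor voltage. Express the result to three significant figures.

%OS ≈ 50.3%

For a series RLC circuit (capacitor voltage as output), ω_n = 1/√(LC) = 1/√(127 mH · 39.6 nF) = 14100 rad/s.
ζ = (R/2)·√(C/L) = (765/2)·√(39.6 nF/127 mH) = 0.214.
%OS = 100·exp(−πζ/√(1−ζ²)) = 50.3%.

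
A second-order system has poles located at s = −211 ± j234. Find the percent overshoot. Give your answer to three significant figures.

The poles are at −σ ± jω_d with σ = 211 and ω_d = 234, so ω_n = √(σ²+ω_d²) = 315 rad/s and ζ = σ/ω_n = 0.670.
%OS = 100·exp(−πζ/√(1−ζ²)) = 5.88%.

%OS ≈ 5.88%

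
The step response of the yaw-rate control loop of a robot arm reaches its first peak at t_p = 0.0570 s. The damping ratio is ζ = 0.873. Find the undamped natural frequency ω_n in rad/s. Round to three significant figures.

ω_n ≈ 113 rad/s

Peak time t_p = π/ω_d, so ω_d = π/t_p = π/0.0570 = 55.1 rad/s.
ω_n = ω_d/√(1−ζ²) = 55.1/√0.238 = 113 rad/s.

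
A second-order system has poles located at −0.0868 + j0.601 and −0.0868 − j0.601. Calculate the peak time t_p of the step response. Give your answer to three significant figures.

t_p ≈ 5.23 s

t_p = π/ω_d with ω_d = 0.601 (the imaginary part), so t_p = 5.23 s.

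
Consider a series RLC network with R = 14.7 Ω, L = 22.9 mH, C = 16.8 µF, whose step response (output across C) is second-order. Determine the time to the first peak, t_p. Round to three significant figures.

t_p ≈ 0.00199 s

For a series RLC circuit (capacitor voltage as output), ω_n = 1/√(LC) = 1/√(22.9 mH · 16.8 µF) = 1610 rad/s.
ζ = (R/2)·√(C/L) = (14.7/2)·√(16.8 µF/22.9 mH) = 0.199.
ω_d = 1610·√(1 − 0.199²) = 1580 rad/s. t_p = π/ω_d = 0.00199 s.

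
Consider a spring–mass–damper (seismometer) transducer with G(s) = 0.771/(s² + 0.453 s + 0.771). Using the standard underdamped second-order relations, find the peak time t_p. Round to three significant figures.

Comparing the denominator to s² + 2ζω_n s + ω_n²: ω_n = √0.771 = 0.878 rad/s, and 2ζω_n = 0.453 so ζ = 0.453/(2·0.878) = 0.258.
ω_d = 0.878·√(1 − 0.258²) = 0.848 rad/s. Then t_p = π/ω_d = 3.70 s.

t_p ≈ 3.70 s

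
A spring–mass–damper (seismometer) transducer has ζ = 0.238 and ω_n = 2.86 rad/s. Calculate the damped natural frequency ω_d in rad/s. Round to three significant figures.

ω_d = ω_n√(1−ζ²) = 2.86·√0.943 = 2.78 rad/s.

ω_d ≈ 2.78 rad/s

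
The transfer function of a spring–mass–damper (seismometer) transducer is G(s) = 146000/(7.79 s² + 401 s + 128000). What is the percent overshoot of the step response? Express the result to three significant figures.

%OS ≈ 52.5%

Dividing through by 7.79: denominator becomes s² + 51.48 s + 16430.
So ω_n = √16430 = 128 rad/s and ζ = 51.48/(2·128) = 0.201.
%OS = 100 e^{−πζ/√(1−ζ²)} with ζ = 0.201 gives 52.5%.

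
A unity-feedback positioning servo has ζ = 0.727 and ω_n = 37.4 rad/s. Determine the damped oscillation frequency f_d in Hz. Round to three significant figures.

ω_d = ω_n√(1−ζ²) = 37.4·√0.471 = 25.7 rad/s.
f_d = ω_d/(2π) = 4.09 Hz.

f_d ≈ 4.09 Hz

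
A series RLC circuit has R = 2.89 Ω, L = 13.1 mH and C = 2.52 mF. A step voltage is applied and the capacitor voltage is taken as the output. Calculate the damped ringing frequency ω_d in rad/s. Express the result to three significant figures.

For a series RLC circuit (capacitor voltage as output), ω_n = 1/√(LC) = 1/√(13.1 mH · 2.52 mF) = 174 rad/s.
ζ = (R/2)·√(C/L) = (2.89/2)·√(2.52 mF/13.1 mH) = 0.634.
The damped frequency ω_d = ω_n√(1−ζ²) = 135 rad/s.

ω_d ≈ 135 rad/s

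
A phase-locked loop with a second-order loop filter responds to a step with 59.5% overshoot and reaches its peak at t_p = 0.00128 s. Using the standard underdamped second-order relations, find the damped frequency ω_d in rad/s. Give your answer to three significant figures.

ω_d ≈ 2450 rad/s

t_p = π/ω_d, so ω_d = π/0.00128 = 2450 rad/s.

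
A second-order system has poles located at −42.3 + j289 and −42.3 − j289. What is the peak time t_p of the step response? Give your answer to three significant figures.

t_p = π/ω_d with ω_d = 289 (the imaginary part), so t_p = 0.0109 s.

t_p ≈ 0.0109 s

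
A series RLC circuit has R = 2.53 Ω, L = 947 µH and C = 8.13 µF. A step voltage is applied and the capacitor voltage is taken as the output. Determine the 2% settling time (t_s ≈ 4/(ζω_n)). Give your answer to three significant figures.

t_s ≈ 0.00299 s

For a series RLC circuit (capacitor voltage as output), ω_n = 1/√(LC) = 1/√(947 µH · 8.13 µF) = 11400 rad/s.
ζ = (R/2)·√(C/L) = (2.53/2)·√(8.13 µF/947 µH) = 0.117.
t_s ≈ 4/(ζω_n) = 0.00299 s.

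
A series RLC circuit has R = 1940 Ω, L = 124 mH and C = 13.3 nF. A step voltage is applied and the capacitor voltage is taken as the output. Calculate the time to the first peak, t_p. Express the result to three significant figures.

t_p ≈ 0.000135 s

For a series RLC circuit (capacitor voltage as output), ω_n = 1/√(LC) = 1/√(124 mH · 13.3 nF) = 24600 rad/s.
ζ = (R/2)·√(C/L) = (1940/2)·√(13.3 nF/124 mH) = 0.318.
ω_d = 24600·√(1 − 0.318²) = 23300 rad/s. t_p = π/ω_d = 0.000135 s.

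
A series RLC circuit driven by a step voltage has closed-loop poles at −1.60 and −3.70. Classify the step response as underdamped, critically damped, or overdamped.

Since the poles are distinct, negative and real, the response is overdamped.

overdamped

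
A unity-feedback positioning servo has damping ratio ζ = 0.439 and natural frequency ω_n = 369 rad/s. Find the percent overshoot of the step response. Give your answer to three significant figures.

For an underdamped second-order system, %OS = 100·exp(−πζ/√(1−ζ²)).
πζ/√(1−ζ²) = π·0.439/√(1−0.193) = 1.535, so %OS = 100·e^(−1.535) = 21.5%.

%OS ≈ 21.5%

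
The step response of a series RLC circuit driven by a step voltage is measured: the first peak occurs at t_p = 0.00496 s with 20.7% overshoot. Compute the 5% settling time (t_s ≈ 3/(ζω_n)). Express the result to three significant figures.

t_s ≈ 0.00945 s

The overshoot fixes ζ = −ln(OS)/√(π²+ln²(OS)) = 0.448.
From t_p = π/ω_d, ω_d = π/0.00496 = 633 rad/s, so ω_n = ω_d/√(1−ζ²) = 709 rad/s.
t_s ≈ 3/(ζω_n) = 3/(0.448·709) = 0.00945 s.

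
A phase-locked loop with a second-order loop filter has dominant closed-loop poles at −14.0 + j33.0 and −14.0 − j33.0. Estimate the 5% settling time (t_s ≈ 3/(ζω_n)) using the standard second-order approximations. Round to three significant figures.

For poles at −σ ± jω_d, ζω_n = σ = 14.0, so t_s ≈ 3/σ = 0.214 s.

t_s ≈ 0.214 s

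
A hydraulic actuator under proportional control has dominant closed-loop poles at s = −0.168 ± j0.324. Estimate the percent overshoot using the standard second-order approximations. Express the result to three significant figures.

The poles are at −σ ± jω_d with σ = 0.168 and ω_d = 0.324, so ω_n = √(σ²+ω_d²) = 0.365 rad/s and ζ = σ/ω_n = 0.460.
Overshoot: exp(−π·0.460/√(1−0.460²)) = 0.196, i.e. 19.6%.

%OS ≈ 19.6%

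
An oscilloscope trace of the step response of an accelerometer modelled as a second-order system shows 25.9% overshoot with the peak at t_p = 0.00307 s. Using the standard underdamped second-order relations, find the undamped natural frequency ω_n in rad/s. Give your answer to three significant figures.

The overshoot fixes ζ = −ln(OS)/√(π²+ln²(OS)) = 0.395.
t_p = π/ω_d ⇒ ω_d = 1020 rad/s; then ω_n = ω_d/√(1−ζ²) = 1110 rad/s.

ω_n ≈ 1110 rad/s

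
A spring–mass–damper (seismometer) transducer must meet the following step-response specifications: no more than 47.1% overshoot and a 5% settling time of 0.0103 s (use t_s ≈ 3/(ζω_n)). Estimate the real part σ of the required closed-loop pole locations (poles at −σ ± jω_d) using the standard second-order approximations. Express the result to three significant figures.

σ ≈ 291

The settling-time spec alone fixes σ = ζω_n = 3/t_s = 3/0.0103 = 291.
(Overshoot then fixes ζ = 0.233 and hence ω_d = σ·√(1−ζ²)/ζ = 1220 rad/s.)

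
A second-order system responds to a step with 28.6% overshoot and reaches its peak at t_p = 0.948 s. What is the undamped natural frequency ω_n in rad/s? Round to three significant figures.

ω_n ≈ 3.57 rad/s

The overshoot fixes ζ = −ln(OS)/√(π²+ln²(OS)) = 0.370.
From t_p = π/ω_d, ω_d = π/0.948 = 3.31 rad/s, so ω_n = ω_d/√(1−ζ²) = 3.57 rad/s.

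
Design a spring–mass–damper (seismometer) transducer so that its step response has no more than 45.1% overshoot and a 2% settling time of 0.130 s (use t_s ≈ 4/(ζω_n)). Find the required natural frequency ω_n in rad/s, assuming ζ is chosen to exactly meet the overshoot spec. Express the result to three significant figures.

ω_n ≈ 125 rad/s

ζ = −ln(OS)/√(π² + (ln OS)²). With OS = 0.451, ln OS = −0.7963 and ζ = 0.7963/3.241 = 0.246.
Then ω_n = 4/(ζ t_s) = 4/(0.246 × 0.130) = 125 rad/s.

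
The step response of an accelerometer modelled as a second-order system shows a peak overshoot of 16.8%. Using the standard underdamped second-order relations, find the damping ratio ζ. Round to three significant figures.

From %OS = 100·exp(−πζ/√(1−ζ²)), invert to get ζ = −ln(OS)/√(π² + ln²(OS)) with OS = 0.168.
−ln 0.168 = 1.784, so ζ = 1.784/√(π² + 3.182) = 0.494.

ζ ≈ 0.494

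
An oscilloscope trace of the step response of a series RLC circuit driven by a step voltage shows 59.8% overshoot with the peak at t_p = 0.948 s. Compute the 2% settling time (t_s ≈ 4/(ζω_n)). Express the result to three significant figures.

From the overshoot, ζ = −ln(OS)/√(π²+ln²(OS)) = 0.162.
From t_p = π/ω_d, ω_d = π/0.948 = 3.31 rad/s, so ω_n = ω_d/√(1−ζ²) = 3.36 rad/s.
t_s ≈ 4/(ζω_n) = 4/(0.162·3.36) = 7.38 s.

t_s ≈ 7.38 s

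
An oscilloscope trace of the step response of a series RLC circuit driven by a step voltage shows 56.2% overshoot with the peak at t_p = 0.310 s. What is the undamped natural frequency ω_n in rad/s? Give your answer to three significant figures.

The overshoot fixes ζ = −ln(OS)/√(π²+ln²(OS)) = 0.180.
From t_p = π/ω_d, ω_d = π/0.310 = 10.1 rad/s, so ω_n = ω_d/√(1−ζ²) = 10.3 rad/s.

ω_n ≈ 10.3 rad/s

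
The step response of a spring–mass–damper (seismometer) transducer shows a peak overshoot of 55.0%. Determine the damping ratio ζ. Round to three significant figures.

ζ = −ln(OS)/√(π² + (ln OS)²). With OS = 0.550, ln OS = −0.5978 and ζ = 0.5978/3.198 = 0.187.

ζ ≈ 0.187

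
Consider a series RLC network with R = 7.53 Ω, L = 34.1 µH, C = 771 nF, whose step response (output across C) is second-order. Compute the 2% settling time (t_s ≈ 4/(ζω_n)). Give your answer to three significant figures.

t_s ≈ 0.0000362 s

For a series RLC circuit (capacitor voltage as output), ω_n = 1/√(LC) = 1/√(34.1 µH · 771 nF) = 195000 rad/s.
ζ = (R/2)·√(C/L) = (7.53/2)·√(771 nF/34.1 µH) = 0.566.
t_s ≈ 4/(ζω_n) = 0.0000362 s.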